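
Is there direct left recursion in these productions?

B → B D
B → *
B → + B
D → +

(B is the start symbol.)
Direct left recursion occurs when N → N α for some non-terminal N (the right-hand side begins with the left-hand side itself).

B → B D: LEFT RECURSIVE (starts with B)
B → *: starts with '*'
B → + B: starts with '+'
D → +: starts with '+'

The grammar has direct left recursion on: B.

Answer: Yes, B is left-recursive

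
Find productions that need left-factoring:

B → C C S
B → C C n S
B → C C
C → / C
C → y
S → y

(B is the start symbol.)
Yes, B has productions with common prefix 'C C'

Left-factoring is needed when two productions for the same non-terminal
share a common prefix on the right-hand side.

Productions for B:
  B → C C S
  B → C C n S
  B → C C
Productions for C:
  C → / C
  C → y

Found common prefix 'C C' in productions for B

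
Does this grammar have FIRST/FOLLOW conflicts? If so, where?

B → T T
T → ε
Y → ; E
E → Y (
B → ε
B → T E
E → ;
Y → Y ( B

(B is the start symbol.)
No FIRST/FOLLOW conflicts.

A FIRST/FOLLOW conflict occurs when a non-terminal N has a nullable alternative N → β (β ⇒* ε) and another alternative N → α with FIRST(α) ∩ FOLLOW(N) ≠ ∅: on such a lookahead the parser cannot decide between expanding α and letting N vanish via β.

Nullable non-terminals: B, T.
FIRST sets used below: FIRST(T) = { ε }, FIRST(E) = { ';' }

B: nullable alternative(s) B → T T, B → ε; FOLLOW(B) = { $, '(' }
  B → T T: FIRST \ {ε} = { } — disjoint from FOLLOW(B)
  B → ε: FIRST \ {ε} = { } — disjoint from FOLLOW(B)
  B → T E: FIRST \ {ε} = { ';' } — disjoint from FOLLOW(B)
T has a nullable alternative but only one production, so nothing to check.

E, Y have no nullable alternative, so no FIRST/FOLLOW check is needed there.

No FIRST/FOLLOW conflicts found.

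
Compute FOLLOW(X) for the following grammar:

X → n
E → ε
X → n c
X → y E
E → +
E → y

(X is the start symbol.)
{ $ }

To compute FOLLOW(X), find every occurrence of X on a right-hand side N → α X β: add FIRST(β) \ {ε}, and if β is empty or nullable also add FOLLOW(N). Iterate to a fixed point.

X is the start symbol, so $ ∈ FOLLOW(X).
X does not occur on any right-hand side.

Taking the union: FOLLOW(X) = { $ }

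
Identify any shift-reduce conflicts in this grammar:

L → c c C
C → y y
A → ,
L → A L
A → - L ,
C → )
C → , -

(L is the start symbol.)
No shift-reduce conflicts

A shift-reduce conflict occurs when an LR(0) state has both:
  - a complete (reduce) item [A → α .] (dot at the end), and
  - a shift item [B → β . c γ] (dot before a terminal).

Augment with L' → L and build the canonical LR(0) collection (I0 = CLOSURE({[L' → . L]}), then GOTO on every symbol after a dot until no new states appear). It has 16 states:
  I0: { [A → . ,], [A → . - L ,], [L → . A L], [L → . c c C], [L' → . L] }  — shift
  I1: { [A → , .] }  — reduce
  I2: { [A → - . L ,], [A → . ,], [A → . - L ,], [L → . A L], [L → . c c C] }  — shift
  I3: { [A → . ,], [A → . - L ,], [L → . A L], [L → . c c C], [L → A . L] }  — shift
  I4: { [L' → L .] }  — accept
  I5: { [L → c . c C] }  — shift
  I6: { [C → . )], [C → . , -], [C → . y y], [L → c c . C] }  — shift
  I7: { [C → ) .] }  — reduce
  I8: { [C → , . -] }  — shift
  I9: { [L → c c C .] }  — reduce
  I10: { [C → y . y] }  — shift
  I11: { [C → y y .] }  — reduce
  I12: { [C → , - .] }  — reduce
  I13: { [L → A L .] }  — reduce
  I14: { [A → - L . ,] }  — shift
  I15: { [A → - L , .] }  — reduce

No state contains both a complete item and a shift item.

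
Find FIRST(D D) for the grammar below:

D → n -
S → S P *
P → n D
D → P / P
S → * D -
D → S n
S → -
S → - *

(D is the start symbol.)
{ '*', '-', 'n' }

FIRST sets of the non-terminals involved (from the grammar, by fixed-point iteration):
  FIRST(D) = { '*', '-', 'n' }

To compute FIRST(D D), process the symbols left to right:
Symbol D is a non-terminal. Add FIRST(D) \ {ε} = { '*', '-', 'n' }
D is not nullable (ε ∉ FIRST(D)), so stop here.
FIRST(D D) = { '*', '-', 'n' }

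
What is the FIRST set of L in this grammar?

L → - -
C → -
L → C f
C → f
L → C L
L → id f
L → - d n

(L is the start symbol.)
To compute FIRST(L), examine every production with L on the left-hand side, reading each right-hand side left to right until a non-nullable symbol is reached.

FIRST sets of the other non-terminals involved (by the same procedure, iterated to a fixed point):
  FIRST(C) = { '-', 'f' }

From L → - -:
  - '-' is a terminal: add '-' and stop
From L → C f:
  - C is a non-terminal: add FIRST(C) \ {ε} = { '-', 'f' }
    C is not nullable, so stop
From L → C L:
  - C is a non-terminal: add FIRST(C) \ {ε} = { '-', 'f' }
    C is not nullable, so stop
From L → id f:
  - id is a terminal: add 'id' and stop
From L → - d n:
  - '-' is a terminal: add '-' and stop

Collecting: FIRST(L) = { '-', 'f', 'id' }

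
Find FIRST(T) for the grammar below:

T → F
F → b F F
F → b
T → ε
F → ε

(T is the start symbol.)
{ 'b', ε }

To compute FIRST(T), examine every production with T on the left-hand side, reading each right-hand side left to right until a non-nullable symbol is reached.

FIRST sets of the other non-terminals involved (by the same procedure, iterated to a fixed point):
  FIRST(F) = { 'b', ε }

From T → F:
  - F is a non-terminal: add FIRST(F) \ {ε} = { 'b' }
    F is nullable and nothing follows, so the whole right-hand side can vanish: ε ∈ FIRST(T)
From T → ε:
  - ε-production, so ε ∈ FIRST(T)

Collecting: FIRST(T) = { 'b', ε }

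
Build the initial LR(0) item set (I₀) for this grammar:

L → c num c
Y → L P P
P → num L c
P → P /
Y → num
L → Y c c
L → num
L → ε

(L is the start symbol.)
First, augment the grammar with L' → L
I₀ = CLOSURE({ [L' → . L] }):
  [L' → . L] has the dot before L: add [L → . c num c], [L → . Y c c], [L → . num], [L → .]
  [L → . Y c c] has the dot before Y: add [Y → . L P P], [Y → . num]
No further items can be added.

I₀ = { [L → . Y c c], [L → . c num c], [L → . num], [L → .], [L' → . L], [Y → . L P P], [Y → . num] }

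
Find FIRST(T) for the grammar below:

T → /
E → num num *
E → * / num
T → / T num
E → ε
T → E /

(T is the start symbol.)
{ '*', '/', 'num' }

To compute FIRST(T), examine every production with T on the left-hand side, reading each right-hand side left to right until a non-nullable symbol is reached.

FIRST sets of the other non-terminals involved (by the same procedure, iterated to a fixed point):
  FIRST(E) = { '*', 'num', ε }

From T → /:
  - '/' is a terminal: add '/' and stop
From T → / T num:
  - '/' is a terminal: add '/' and stop
From T → E /:
  - E is a non-terminal: add FIRST(E) \ {ε} = { '*', 'num' }
    E is nullable, so continue to the next symbol
  - '/' is a terminal: add '/' and stop

Collecting: FIRST(T) = { '*', '/', 'num' }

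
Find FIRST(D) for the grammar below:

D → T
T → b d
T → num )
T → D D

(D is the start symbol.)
{ 'b', 'num' }

FIRST sets of the other non-terminals involved (by the same procedure, iterated to a fixed point):
  FIRST(T) = { 'b', 'num' }

From D → T:
  - T is a non-terminal: add FIRST(T) \ {ε} = { 'b', 'num' }
    T is not nullable, so stop

Collecting: FIRST(D) = { 'b', 'num' }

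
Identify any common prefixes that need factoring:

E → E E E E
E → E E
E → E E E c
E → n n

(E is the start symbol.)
Left-factoring is needed when two productions for the same non-terminal
share a common prefix on the right-hand side.

Productions for E:
  E → E E E E
  E → E E
  E → E E E c
  E → n n

Found common prefix 'E E' in productions for E

Answer: Yes, E has productions with common prefix 'E E'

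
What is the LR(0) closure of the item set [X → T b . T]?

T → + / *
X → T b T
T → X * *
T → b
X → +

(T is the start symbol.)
Start with: [X → T b . T]
  [X → T b . T] has the dot before T: add [T → . + / *], [T → . X * *], [T → . b]
  [T → . X * *] has the dot before X: add [X → . T b T], [X → . +]
No further items can be added.

CLOSURE = { [T → . + / *], [T → . X * *], [T → . b], [X → . +], [X → . T b T], [X → T b . T] }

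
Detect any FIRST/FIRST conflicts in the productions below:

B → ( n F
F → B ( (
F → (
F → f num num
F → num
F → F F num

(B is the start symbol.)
A FIRST/FIRST conflict occurs when two productions N → α and N → β for the same non-terminal have FIRST(α) ∩ FIRST(β) ≠ ∅ (with ε ∈ FIRST of a nullable right-hand side, so two nullable alternatives also conflict).

FIRST sets of the non-terminals at (or reachable through a nullable prefix from) the front of some alternative:
  FIRST(B) = { '(' }
  FIRST(F) = { '(', 'f', 'num' }

Productions for F:
  F → B ( (: FIRST = { '(' }
  F → (: FIRST = { '(' }
  F → f num num: FIRST = { 'f' }
  F → num: FIRST = { 'num' }
  F → F F num: FIRST = { '(', 'f', 'num' }
B has only one production, so no FIRST/FIRST conflict is possible there.

Conflict for F: F → B ( ( and F → (
  Overlap: { '(' }
Conflict for F: F → B ( ( and F → F F num
  Overlap: { '(' }
Conflict for F: F → ( and F → F F num
  Overlap: { '(' }
Conflict for F: F → f num num and F → F F num
  Overlap: { 'f' }
Conflict for F: F → num and F → F F num
  Overlap: { 'num' }

Answer: Yes. F → B '(' '(' / F → '(' on { '(' }; F → B '(' '(' / F → F F num on { '(' }; F → '(' / F → F F num on { '(' }; F → f num num / F → F F num on { 'f' }; F → num / F → F F num on { 'num' }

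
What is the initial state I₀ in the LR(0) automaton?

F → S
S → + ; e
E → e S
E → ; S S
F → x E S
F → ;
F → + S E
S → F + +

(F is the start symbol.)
First, augment the grammar with F' → F
I₀ = CLOSURE({ [F' → . F] }):
  [F' → . F] has the dot before F: add [F → . S], [F → . x E S], [F → . ;], [F → . + S E]
  [F → . S] has the dot before S: add [S → . + ; e], [S → . F + +]
No further items can be added.

I₀ = { [F → . + S E], [F → . ;], [F → . S], [F → . x E S], [F' → . F], [S → . + ; e], [S → . F + +] }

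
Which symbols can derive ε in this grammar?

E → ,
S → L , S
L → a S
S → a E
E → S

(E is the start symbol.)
None

There are no ε-productions, so no non-terminal can derive ε.
No non-terminals are nullable.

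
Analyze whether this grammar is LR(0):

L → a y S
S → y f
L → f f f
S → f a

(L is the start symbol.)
A grammar is LR(0) if no state in the canonical LR(0) collection has:
  - both a shift item (dot before a terminal) and a complete item (shift-reduce conflict), or
  - two or more complete items (reduce-reduce conflict; the accept item [L' → L .] counts as a complete item here).

Augment with L' → L and build the canonical LR(0) collection (I0 = CLOSURE({[L' → . L]}), then GOTO on every symbol after a dot until no new states appear). It has 12 states:
  I0: { [L → . a y S], [L → . f f f], [L' → . L] }  — shift
  I1: { [L' → L .] }  — accept
  I2: { [L → a . y S] }  — shift
  I3: { [L → f . f f] }  — shift
  I4: { [L → f f . f] }  — shift
  I5: { [L → f f f .] }  — reduce
  I6: { [L → a y . S], [S → . f a], [S → . y f] }  — shift
  I7: { [L → a y S .] }  — reduce
  I8: { [S → f . a] }  — shift
  I9: { [S → y . f] }  — shift
  I10: { [S → y f .] }  — reduce
  I11: { [S → f a .] }  — reduce

Every state is either a pure shift/goto state or contains exactly one complete item and nothing to shift — no conflicts. The grammar is LR(0).

Answer: Yes, the grammar is LR(0)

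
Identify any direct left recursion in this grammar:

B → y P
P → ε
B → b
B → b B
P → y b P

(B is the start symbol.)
Direct left recursion occurs when N → N α for some non-terminal N (the right-hand side begins with the left-hand side itself).

B → y P: starts with y
P → ε: starts with ε
B → b: starts with b
B → b B: starts with b
P → y b P: starts with y

No direct left recursion found.

Answer: No direct left recursion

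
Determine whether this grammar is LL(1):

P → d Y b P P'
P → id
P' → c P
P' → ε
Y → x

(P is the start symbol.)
Relevant sets:
  FOLLOW(P') = { $, 'c' }

For P:
  PREDICT(P → d Y b P P') = { 'd' }
  PREDICT(P → id) = { 'id' }
For P':
  PREDICT(P' → c P) = { 'c' }
  PREDICT(P' → ε) = { $, 'c' }
Y has a single production, so nothing to check there.

Conflict found: Predict set conflict for P': { 'c' }
The grammar is NOT LL(1).

Answer: No. Predict set conflict for P': { 'c' }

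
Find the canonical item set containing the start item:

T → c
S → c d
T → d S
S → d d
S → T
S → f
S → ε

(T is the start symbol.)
{ [T → . c], [T → . d S], [T' → . T] }

First, augment the grammar with T' → T
I₀ = CLOSURE({ [T' → . T] }):
  [T' → . T] has the dot before T: add [T → . c], [T → . d S]
No further items can be added.

I₀ = { [T → . c], [T → . d S], [T' → . T] }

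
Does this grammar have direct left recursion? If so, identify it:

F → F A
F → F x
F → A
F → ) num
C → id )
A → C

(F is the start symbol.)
Yes, F is left-recursive

F → F A: LEFT RECURSIVE (starts with F)
F → F x: LEFT RECURSIVE (starts with F)
F → A: starts with A
F → ) num: starts with ')'
C → id ): starts with id
A → C: starts with C

The grammar has direct left recursion on: F.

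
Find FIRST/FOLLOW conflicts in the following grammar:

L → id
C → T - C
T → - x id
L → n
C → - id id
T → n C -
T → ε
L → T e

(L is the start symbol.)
Nullable non-terminals: T.

T: nullable alternative(s) T → ε; FOLLOW(T) = { '-', 'e' }
  T → - x id: FIRST \ {ε} = { '-' } — overlaps FOLLOW(T) on { '-' }: CONFLICT
  T → n C -: FIRST \ {ε} = { 'n' } — disjoint from FOLLOW(T)
  T → ε: FIRST \ {ε} = { } — this is the only nullable alternative, skip

C, L have no nullable alternative, so no FIRST/FOLLOW check is needed there.

So the grammar has 1 FIRST/FOLLOW conflict (marked CONFLICT above).

Answer: Yes. T → '-' x id with FOLLOW(T) on { '-' }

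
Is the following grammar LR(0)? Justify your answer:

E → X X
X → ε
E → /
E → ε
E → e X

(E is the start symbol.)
Augment with E' → E and build the canonical LR(0) collection (I0 = CLOSURE({[E' → . E]}), then GOTO on every symbol after a dot until no new states appear). It has 7 states:
  I0: { [E → . /], [E → . X X], [E → . e X], [E → .], [E' → . E], [X → .] }  — shift, 2 reduces
  I1: { [E → / .] }  — reduce
  I2: { [E' → E .] }  — accept
  I3: { [E → X . X], [X → .] }  — reduce
  I4: { [E → e . X], [X → .] }  — reduce
  I5: { [E → e X .] }  — reduce
  I6: { [E → X X .] }  — reduce

Conflict in state I0:
  Shift-reduce conflict between [E → .] and [E → . /]
So the grammar is NOT LR(0).

Answer: No. Shift-reduce conflict between [E → .] and [E → . /]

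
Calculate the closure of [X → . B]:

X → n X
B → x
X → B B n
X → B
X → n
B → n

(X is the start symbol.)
To compute CLOSURE, for each item [A → α.Bβ] where B is a non-terminal, add [B → .γ] for all productions B → γ; repeat for the newly added items until nothing changes.

Start with: [X → . B]
  [X → . B] has the dot before B: add [B → . x], [B → . n]
No further items can be added.

CLOSURE = { [B → . n], [B → . x], [X → . B] }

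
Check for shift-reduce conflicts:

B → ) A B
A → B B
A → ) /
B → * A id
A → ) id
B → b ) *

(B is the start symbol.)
Augment with B' → B and build the canonical LR(0) collection (I0 = CLOSURE({[B' → . B]}), then GOTO on every symbol after a dot until no new states appear). It has 16 states:
  I0: { [B → . ) A B], [B → . * A id], [B → . b ) *], [B' → . B] }  — shift
  I1: { [A → . ) /], [A → . ) id], [A → . B B], [B → ) . A B], [B → . ) A B], [B → . * A id], [B → . b ) *] }  — shift
  I2: { [A → . ) /], [A → . ) id], [A → . B B], [B → * . A id], [B → . ) A B], [B → . * A id], [B → . b ) *] }  — shift
  I3: { [B' → B .] }  — accept
  I4: { [B → b . ) *] }  — shift
  I5: { [B → b ) . *] }  — shift
  I6: { [B → b ) * .] }  — reduce
  I7: { [A → ) . /], [A → ) . id], [A → . ) /], [A → . ) id], [A → . B B], [B → ) . A B], [B → . ) A B], [B → . * A id], [B → . b ) *] }  — shift
  I8: { [B → * A . id] }  — shift
  I9: { [A → B . B], [B → . ) A B], [B → . * A id], [B → . b ) *] }  — shift
  I10: { [A → B B .] }  — reduce
  I11: { [B → * A id .] }  — reduce
  I12: { [A → ) / .] }  — reduce
  I13: { [B → ) A . B], [B → . ) A B], [B → . * A id], [B → . b ) *] }  — shift
  I14: { [A → ) id .] }  — reduce
  I15: { [B → ) A B .] }  — reduce

No state contains both a complete item and a shift item.

Answer: No shift-reduce conflicts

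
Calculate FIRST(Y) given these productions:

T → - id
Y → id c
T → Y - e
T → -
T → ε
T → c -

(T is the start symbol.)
To compute FIRST(Y), examine every production with Y on the left-hand side, reading each right-hand side left to right until a non-nullable symbol is reached.

From Y → id c:
  - id is a terminal: add 'id' and stop

Collecting: FIRST(Y) = { 'id' }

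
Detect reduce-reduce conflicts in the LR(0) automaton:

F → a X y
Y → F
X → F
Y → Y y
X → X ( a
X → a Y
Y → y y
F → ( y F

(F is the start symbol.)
Yes — I7: [X → F .] vs [Y → F .]

A reduce-reduce conflict occurs when an LR(0) state has two complete items [A → α .] and [B → β .] — both call for a reduction, and with no lookahead the parser cannot choose between them.

Augment with F' → F and build the canonical LR(0) collection (I0 = CLOSURE({[F' → . F]}), then GOTO on every symbol after a dot until no new states appear). It has 17 states:
  I0: { [F → . ( y F], [F → . a X y], [F' → . F] }  — shift
  I1: { [F → ( . y F] }  — shift
  I2: { [F' → F .] }  — accept
  I3: { [F → . ( y F], [F → . a X y], [F → a . X y], [X → . F], [X → . X ( a], [X → . a Y] }  — shift
  I4: { [X → F .] }  — reduce
  I5: { [F → a X . y], [X → X . ( a] }  — shift
  I6: { [F → . ( y F], [F → . a X y], [F → a . X y], [X → . F], [X → . X ( a], [X → . a Y], [X → a . Y], [Y → . F], [Y → . Y y], [Y → . y y] }  — shift
  I7: { [X → F .], [Y → F .] }  — 2 reduces
  I8: { [X → a Y .], [Y → Y . y] }  — shift, reduce
  I9: { [Y → y . y] }  — shift
  I10: { [Y → y y .] }  — reduce
  I11: { [Y → Y y .] }  — reduce
  I12: { [X → X ( . a] }  — shift
  I13: { [F → a X y .] }  — reduce
  I14: { [X → X ( a .] }  — reduce
  I15: { [F → ( y . F], [F → . ( y F], [F → . a X y] }  — shift
  I16: { [F → ( y F .] }  — reduce

I7 contains complete items [X → F .], [Y → F .] — reduce-reduce conflict.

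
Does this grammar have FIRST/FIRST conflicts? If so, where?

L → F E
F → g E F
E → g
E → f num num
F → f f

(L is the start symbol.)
Productions for F:
  F → g E F: FIRST = { 'g' }
  F → f f: FIRST = { 'f' }
Productions for E:
  E → g: FIRST = { 'g' }
  E → f num num: FIRST = { 'f' }
L has only one production, so no FIRST/FIRST conflict is possible there.

All alternatives of each non-terminal have pairwise disjoint FIRST sets.

Answer: No FIRST/FIRST conflicts.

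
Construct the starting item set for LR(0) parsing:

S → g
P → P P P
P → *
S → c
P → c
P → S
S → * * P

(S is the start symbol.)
{ [S → . * * P], [S → . c], [S → . g], [S' → . S] }

First, augment the grammar with S' → S
I₀ = CLOSURE({ [S' → . S] }):
  [S' → . S] has the dot before S: add [S → . g], [S → . c], [S → . * * P]
No further items can be added.

I₀ = { [S → . * * P], [S → . c], [S → . g], [S' → . S] }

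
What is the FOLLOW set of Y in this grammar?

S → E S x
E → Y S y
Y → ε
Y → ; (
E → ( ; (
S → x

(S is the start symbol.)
In E → Y S y: Y is followed by S y, add FIRST(S y) \ {ε} = { '(', ';', 'x' }

Taking the union: FOLLOW(Y) = { '(', ';', 'x' }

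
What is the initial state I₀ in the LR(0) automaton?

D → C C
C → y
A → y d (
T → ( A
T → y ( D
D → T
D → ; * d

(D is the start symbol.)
{ [C → . y], [D → . ; * d], [D → . C C], [D → . T], [D' → . D], [T → . ( A], [T → . y ( D] }

First, augment the grammar with D' → D
I₀ = CLOSURE({ [D' → . D] }):
  [D' → . D] has the dot before D: add [D → . C C], [D → . T], [D → . ; * d]
  [D → . C C] has the dot before C: add [C → . y]
  [D → . T] has the dot before T: add [T → . ( A], [T → . y ( D]
No further items can be added.

I₀ = { [C → . y], [D → . ; * d], [D → . C C], [D → . T], [D' → . D], [T → . ( A], [T → . y ( D] }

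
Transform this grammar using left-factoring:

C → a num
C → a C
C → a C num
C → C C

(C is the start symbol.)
C → a C'
C' → num
C' → C C''
C'' → ε
C'' → num
C → C C

Left-factoring transforms A → αβ₁ | αβ₂ into A → αA' and A' → β₁ | β₂
(α is the longest common prefix among the alternatives). Repeat until
no nonterminal has two alternatives with a common prefix.

Round 1: C has alternatives sharing prefix 'a'. Introduce C': C → a C'
  Add: C' → num
  Add: C' → C
  Add: C' → C num

Round 2: C' has alternatives sharing prefix 'C'. Introduce C'': C' → C C''
  Add: C'' → ε
  Add: C'' → num

No remaining common prefixes — done.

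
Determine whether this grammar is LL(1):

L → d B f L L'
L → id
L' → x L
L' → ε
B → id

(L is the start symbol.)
Relevant sets:
  FOLLOW(L') = { $, 'x' }

For L:
  PREDICT(L → d B f L L') = { 'd' }
  PREDICT(L → id) = { 'id' }
For L':
  PREDICT(L' → x L) = { 'x' }
  PREDICT(L' → ε) = { $, 'x' }
B has a single production, so nothing to check there.

Conflict found: Predict set conflict for L': { 'x' }
The grammar is NOT LL(1).

Answer: No. Predict set conflict for L': { 'x' }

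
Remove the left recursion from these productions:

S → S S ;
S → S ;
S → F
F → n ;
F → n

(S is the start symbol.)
S → F S'
S' → S ; S'
S' → ; S'
S' → ε
F → n ;
F → n

S is directly left-recursive. The standard transformation for
  A → A α₁ | ... | A α_m | β₁ | ... | β_n
is
  A  → β₁ A' | ... | β_n A'
  A' → α₁ A' | ... | α_m A' | ε

S → F becomes S → F S'
S → S S ; becomes S' → S ; S'
S → S ; becomes S' → ; S'
Add S' → ε

Productions for other non-terminals are unchanged:
  F → n ;
  F → n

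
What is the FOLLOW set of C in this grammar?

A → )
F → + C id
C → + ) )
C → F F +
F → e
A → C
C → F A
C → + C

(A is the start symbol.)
{ $, 'id' }

To compute FOLLOW(C), find every occurrence of C on a right-hand side N → α C β: add FIRST(β) \ {ε}, and if β is empty or nullable also add FOLLOW(N). Iterate to a fixed point.

In F → + C id: C is followed by id, add FIRST(id) \ {ε} = { 'id' }
In A → C: C is at the end, add FOLLOW(A)
In C → + C: C is at the end; this adds FOLLOW(C) to itself — nothing new

The FOLLOW sets referred to above (computed the same way, to a fixed point):
  FOLLOW(A) = { $, 'id' }

Taking the union: FOLLOW(C) = { $, 'id' }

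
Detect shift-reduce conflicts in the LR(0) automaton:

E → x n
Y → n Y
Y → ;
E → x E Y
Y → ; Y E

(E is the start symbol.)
Yes — I5: [Y → ; .] vs [Y → . ;]

A shift-reduce conflict occurs when an LR(0) state has both:
  - a complete (reduce) item [A → α .] (dot at the end), and
  - a shift item [B → β . c γ] (dot before a terminal).

Augment with E' → E and build the canonical LR(0) collection (I0 = CLOSURE({[E' → . E]}), then GOTO on every symbol after a dot until no new states appear). It has 11 states:
  I0: { [E → . x E Y], [E → . x n], [E' → . E] }  — shift
  I1: { [E' → E .] }  — accept
  I2: { [E → . x E Y], [E → . x n], [E → x . E Y], [E → x . n] }  — shift
  I3: { [E → x E . Y], [Y → . ; Y E], [Y → . ;], [Y → . n Y] }  — shift
  I4: { [E → x n .] }  — reduce
  I5: { [Y → . ; Y E], [Y → . ;], [Y → . n Y], [Y → ; . Y E], [Y → ; .] }  — shift, reduce
  I6: { [E → x E Y .] }  — reduce
  I7: { [Y → . ; Y E], [Y → . ;], [Y → . n Y], [Y → n . Y] }  — shift
  I8: { [Y → n Y .] }  — reduce
  I9: { [E → . x E Y], [E → . x n], [Y → ; Y . E] }  — shift
  I10: { [Y → ; Y E .] }  — reduce

I5 contains reduce item [Y → ; .] and shift items [Y → . ;], [Y → . ; Y E], [Y → . n Y] — shift-reduce conflict.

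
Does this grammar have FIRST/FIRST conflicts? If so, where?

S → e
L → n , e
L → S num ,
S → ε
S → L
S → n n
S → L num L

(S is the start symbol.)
FIRST sets of the non-terminals at (or reachable through a nullable prefix from) the front of some alternative:
  FIRST(L) = { 'e', 'n', 'num' }
  FIRST(S) = { 'e', 'n', 'num', ε }

Productions for S:
  S → e: FIRST = { 'e' }
  S → ε: FIRST = { ε }
  S → L: FIRST = { 'e', 'n', 'num' }
  S → n n: FIRST = { 'n' }
  S → L num L: FIRST = { 'e', 'n', 'num' }
Productions for L:
  L → n , e: FIRST = { 'n' }
  L → S num ,: FIRST = { 'e', 'n', 'num' }

Conflict for S: S → e and S → L
  Overlap: { 'e' }
Conflict for S: S → e and S → L num L
  Overlap: { 'e' }
Conflict for S: S → L and S → n n
  Overlap: { 'n' }
Conflict for S: S → L and S → L num L
  Overlap: { 'e', 'n', 'num' }
Conflict for S: S → n n and S → L num L
  Overlap: { 'n' }
Conflict for L: L → n , e and L → S num ,
  Overlap: { 'n' }

Answer: Yes. S → e / S → L on { 'e' }; S → e / S → L num L on { 'e' }; S → L / S → n n on { 'n' }; S → L / S → L num L on { 'e', 'n', 'num' }; S → n n / S → L num L on { 'n' }; L → n ',' e / L → S num ',' on { 'n' }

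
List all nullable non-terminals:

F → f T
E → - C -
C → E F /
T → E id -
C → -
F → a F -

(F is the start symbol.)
There are no ε-productions, so no non-terminal can derive ε.
No non-terminals are nullable.

Answer: None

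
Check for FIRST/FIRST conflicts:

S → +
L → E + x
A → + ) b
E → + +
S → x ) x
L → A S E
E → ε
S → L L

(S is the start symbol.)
FIRST sets of the non-terminals at (or reachable through a nullable prefix from) the front of some alternative:
  FIRST(L) = { '+' }
  FIRST(E) = { '+', ε }
  FIRST(A) = { '+' }

Productions for S:
  S → +: FIRST = { '+' }
  S → x ) x: FIRST = { 'x' }
  S → L L: FIRST = { '+' }
Productions for L:
  L → E + x: FIRST = { '+' }
  L → A S E: FIRST = { '+' }
Productions for E:
  E → + +: FIRST = { '+' }
  E → ε: FIRST = { ε }
A has only one production, so no FIRST/FIRST conflict is possible there.

Conflict for S: S → + and S → L L
  Overlap: { '+' }
Conflict for L: L → E + x and L → A S E
  Overlap: { '+' }

Answer: Yes. S → '+' / S → L L on { '+' }; L → E '+' x / L → A S E on { '+' }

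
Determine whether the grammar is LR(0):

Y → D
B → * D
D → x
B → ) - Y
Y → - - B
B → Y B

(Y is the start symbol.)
Yes, the grammar is LR(0)

Augment with Y' → Y and build the canonical LR(0) collection (I0 = CLOSURE({[Y' → . Y]}), then GOTO on every symbol after a dot until no new states appear). It has 14 states:
  I0: { [D → . x], [Y → . - - B], [Y → . D], [Y' → . Y] }  — shift
  I1: { [Y → - . - B] }  — shift
  I2: { [Y → D .] }  — reduce
  I3: { [Y' → Y .] }  — accept
  I4: { [D → x .] }  — reduce
  I5: { [B → . ) - Y], [B → . * D], [B → . Y B], [D → . x], [Y → - - . B], [Y → . - - B], [Y → . D] }  — shift
  I6: { [B → ) . - Y] }  — shift
  I7: { [B → * . D], [D → . x] }  — shift
  I8: { [Y → - - B .] }  — reduce
  I9: { [B → . ) - Y], [B → . * D], [B → . Y B], [B → Y . B], [D → . x], [Y → . - - B], [Y → . D] }  — shift
  I10: { [B → Y B .] }  — reduce
  I11: { [B → * D .] }  — reduce
  I12: { [B → ) - . Y], [D → . x], [Y → . - - B], [Y → . D] }  — shift
  I13: { [B → ) - Y .] }  — reduce

Every state is either a pure shift/goto state or contains exactly one complete item and nothing to shift — no conflicts. The grammar is LR(0).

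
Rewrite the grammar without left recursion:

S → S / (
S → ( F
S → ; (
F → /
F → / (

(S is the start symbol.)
S → ( F S'
S → ; ( S'
S' → / ( S'
S' → ε
F → /
F → / (

S is directly left-recursive. The standard transformation for
  A → A α₁ | ... | A α_m | β₁ | ... | β_n
is
  A  → β₁ A' | ... | β_n A'
  A' → α₁ A' | ... | α_m A' | ε

S → ( F becomes S → ( F S'
S → ; ( becomes S → ; ( S'
S → S / ( becomes S' → / ( S'
Add S' → ε

Productions for other non-terminals are unchanged:
  F → /
  F → / (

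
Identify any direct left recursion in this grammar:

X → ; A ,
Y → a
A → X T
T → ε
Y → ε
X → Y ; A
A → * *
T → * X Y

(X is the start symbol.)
X → ; A ,: starts with ';'
Y → a: starts with a
A → X T: starts with X
T → ε: starts with ε
Y → ε: starts with ε
X → Y ; A: starts with Y
A → * *: starts with '*'
T → * X Y: starts with '*'

No direct left recursion found.

Answer: No direct left recursion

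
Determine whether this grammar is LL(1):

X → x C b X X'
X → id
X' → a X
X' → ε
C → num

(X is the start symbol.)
A grammar is LL(1) if for each non-terminal N with multiple productions, the predict sets of those productions are pairwise disjoint, where PREDICT(N → α) = (FIRST(α) \ {ε}) ∪ (FOLLOW(N) if α ⇒* ε).

Relevant sets:
  FOLLOW(X') = { $, 'a' }

For X:
  PREDICT(X → x C b X X') = { 'x' }
  PREDICT(X → id) = { 'id' }
For X':
  PREDICT(X' → a X) = { 'a' }
  PREDICT(X' → ε) = { $, 'a' }
C has a single production, so nothing to check there.

Conflict found: Predict set conflict for X': { 'a' }
The grammar is NOT LL(1).

Answer: No. Predict set conflict for X': { 'a' }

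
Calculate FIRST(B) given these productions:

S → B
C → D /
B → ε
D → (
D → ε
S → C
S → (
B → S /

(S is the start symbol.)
FIRST sets of the other non-terminals involved (by the same procedure, iterated to a fixed point):
  FIRST(S) = { '(', '/', ε }

From B → ε:
  - ε-production, so ε ∈ FIRST(B)
From B → S /:
  - S is a non-terminal: add FIRST(S) \ {ε} = { '(', '/' }
    S is nullable, so continue to the next symbol
  - '/' is a terminal: add '/' and stop

Collecting: FIRST(B) = { '(', '/', ε }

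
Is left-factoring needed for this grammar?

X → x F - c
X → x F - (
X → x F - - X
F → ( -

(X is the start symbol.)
Yes, X has productions with common prefix 'x F -'

Left-factoring is needed when two productions for the same non-terminal
share a common prefix on the right-hand side.

Productions for X:
  X → x F - c
  X → x F - (
  X → x F - - X

Found common prefix 'x F -' in productions for X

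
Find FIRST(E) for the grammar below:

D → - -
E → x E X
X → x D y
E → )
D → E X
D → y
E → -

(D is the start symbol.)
{ ')', '-', 'x' }

To compute FIRST(E), examine every production with E on the left-hand side, reading each right-hand side left to right until a non-nullable symbol is reached.

From E → x E X:
  - x is a terminal: add 'x' and stop
From E → ):
  - ')' is a terminal: add ')' and stop
From E → -:
  - '-' is a terminal: add '-' and stop

Collecting: FIRST(E) = { ')', '-', 'x' }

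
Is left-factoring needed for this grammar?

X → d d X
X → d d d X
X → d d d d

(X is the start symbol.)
Yes, X has productions with common prefix 'd d'

Left-factoring is needed when two productions for the same non-terminal
share a common prefix on the right-hand side.

Productions for X:
  X → d d X
  X → d d d X
  X → d d d d

Found common prefix 'd d' in productions for X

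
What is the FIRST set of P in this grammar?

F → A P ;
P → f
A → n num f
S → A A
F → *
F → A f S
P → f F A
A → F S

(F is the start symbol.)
To compute FIRST(P), examine every production with P on the left-hand side, reading each right-hand side left to right until a non-nullable symbol is reached.

From P → f:
  - f is a terminal: add 'f' and stop
From P → f F A:
  - f is a terminal: add 'f' and stop

Collecting: FIRST(P) = { 'f' }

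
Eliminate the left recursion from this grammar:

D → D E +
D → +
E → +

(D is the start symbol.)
D is directly left-recursive. The standard transformation for
  A → A α₁ | ... | A α_m | β₁ | ... | β_n
is
  A  → β₁ A' | ... | β_n A'
  A' → α₁ A' | ... | α_m A' | ε

D → + becomes D → + D'
D → D E + becomes D' → E + D'
Add D' → ε

Productions for other non-terminals are unchanged:
  E → +

Resulting grammar:
D → + D'
D' → E + D'
D' → ε
E → +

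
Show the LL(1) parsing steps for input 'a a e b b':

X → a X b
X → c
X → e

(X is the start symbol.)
LL(1) parsing maintains a stack (initially the start symbol over $) and the input. At each step: if the stack top is a terminal, match it against the current input token; if it is a non-terminal N, replace it with the RHS of M[N, lookahead] (the unique production whose predict set contains the lookahead).

Stack is shown with the top on the left.

Stack      Input        Action
------------------------------
X $        a a e b b $  output X → a X b
a X b $    a a e b b $  match 'a'
X b $      a e b b $    output X → a X b
a X b b $  a e b b $    match 'a'
X b b $    e b b $      output X → e
e b b $    e b b $      match 'e'
b b $      b b $        match 'b'
b $        b $          match 'b'
$          $            accept

The string is accepted.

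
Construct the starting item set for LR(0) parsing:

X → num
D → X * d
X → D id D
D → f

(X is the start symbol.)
{ [D → . X * d], [D → . f], [X → . D id D], [X → . num], [X' → . X] }

First, augment the grammar with X' → X
I₀ = CLOSURE({ [X' → . X] }):
  [X' → . X] has the dot before X: add [X → . num], [X → . D id D]
  [X → . D id D] has the dot before D: add [D → . X * d], [D → . f]
No further items can be added.

I₀ = { [D → . X * d], [D → . f], [X → . D id D], [X → . num], [X' → . X] }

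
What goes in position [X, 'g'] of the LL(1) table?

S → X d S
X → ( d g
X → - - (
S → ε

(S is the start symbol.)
Empty (error entry)

To find M[X, 'g'], we find productions for X where 'g' is in the predict set (PREDICT(N → α) = (FIRST(α) \ {ε}) ∪ (FOLLOW(N) if α ⇒* ε)).

X → ( d g: PREDICT = { '(' }
X → - - (: PREDICT = { '-' }

M[X, 'g'] is empty (no production applies)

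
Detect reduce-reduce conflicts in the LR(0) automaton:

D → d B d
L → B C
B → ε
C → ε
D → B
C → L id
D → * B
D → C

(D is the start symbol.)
Yes — I0: [B → .] vs [C → .]; I2: [B → .] vs [C → .]; I10: [B → .] vs [C → .]

A reduce-reduce conflict occurs when an LR(0) state has two complete items [A → α .] and [B → β .] — both call for a reduction, and with no lookahead the parser cannot choose between them.

Augment with D' → D and build the canonical LR(0) collection (I0 = CLOSURE({[D' → . D]}), then GOTO on every symbol after a dot until no new states appear). It has 13 states:
  I0: { [B → .], [C → . L id], [C → .], [D → . * B], [D → . B], [D → . C], [D → . d B d], [D' → . D], [L → . B C] }  — shift, 2 reduces
  I1: { [B → .], [D → * . B] }  — reduce
  I2: { [B → .], [C → . L id], [C → .], [D → B .], [L → . B C], [L → B . C] }  — 3 reduces
  I3: { [D → C .] }  — reduce
  I4: { [D' → D .] }  — accept
  I5: { [C → L . id] }  — shift
  I6: { [B → .], [D → d . B d] }  — reduce
  I7: { [D → d B . d] }  — shift
  I8: { [D → d B d .] }  — reduce
  I9: { [C → L id .] }  — reduce
  I10: { [B → .], [C → . L id], [C → .], [L → . B C], [L → B . C] }  — 2 reduces
  I11: { [L → B C .] }  — reduce
  I12: { [D → * B .] }  — reduce

I0 contains complete items [B → .], [C → .] — reduce-reduce conflict.
I2 contains complete items [B → .], [C → .], [D → B .] — reduce-reduce conflict.
I10 contains complete items [B → .], [C → .] — reduce-reduce conflict.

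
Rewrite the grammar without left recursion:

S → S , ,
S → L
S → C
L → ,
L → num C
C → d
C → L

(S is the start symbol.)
S is directly left-recursive. The standard transformation for
  A → A α₁ | ... | A α_m | β₁ | ... | β_n
is
  A  → β₁ A' | ... | β_n A'
  A' → α₁ A' | ... | α_m A' | ε

S → L becomes S → L S'
S → C becomes S → C S'
S → S , , becomes S' → , , S'
Add S' → ε

Productions for other non-terminals are unchanged:
  L → ,
  L → num C
  C → d
  C → L

Resulting grammar:
S → L S'
S → C S'
S' → , , S'
S' → ε
L → ,
L → num C
C → d
C → L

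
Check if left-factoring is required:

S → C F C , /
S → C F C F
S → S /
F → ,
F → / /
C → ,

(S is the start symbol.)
Yes, S has productions with common prefix 'C F C'

Left-factoring is needed when two productions for the same non-terminal
share a common prefix on the right-hand side.

Productions for S:
  S → C F C , /
  S → C F C F
  S → S /
Productions for F:
  F → ,
  F → / /

Found common prefix 'C F C' in productions for S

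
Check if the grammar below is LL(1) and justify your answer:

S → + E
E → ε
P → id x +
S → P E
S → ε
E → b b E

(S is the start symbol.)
Yes, the grammar is LL(1).

A grammar is LL(1) if for each non-terminal N with multiple productions, the predict sets of those productions are pairwise disjoint, where PREDICT(N → α) = (FIRST(α) \ {ε}) ∪ (FOLLOW(N) if α ⇒* ε).

Relevant sets:
  FIRST(P) = { 'id' }
  FOLLOW(S) = { $ }
  FOLLOW(E) = { $ }

For S:
  PREDICT(S → '+' E) = { '+' }
  PREDICT(S → P E) = { 'id' }
  PREDICT(S → ε) = { $ }
For E:
  PREDICT(E → ε) = { $ }
  PREDICT(E → b b E) = { 'b' }
P has a single production, so nothing to check there.

All predict sets are disjoint. The grammar IS LL(1).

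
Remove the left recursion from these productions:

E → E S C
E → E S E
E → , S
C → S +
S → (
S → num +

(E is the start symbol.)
E is directly left-recursive. The standard transformation for
  A → A α₁ | ... | A α_m | β₁ | ... | β_n
is
  A  → β₁ A' | ... | β_n A'
  A' → α₁ A' | ... | α_m A' | ε

E → , S becomes E → , S E'
E → E S C becomes E' → S C E'
E → E S E becomes E' → S E E'
Add E' → ε

Productions for other non-terminals are unchanged:
  C → S +
  S → (
  S → num +

Resulting grammar:
E → , S E'
E' → S C E'
E' → S E E'
E' → ε
C → S +
S → (
S → num +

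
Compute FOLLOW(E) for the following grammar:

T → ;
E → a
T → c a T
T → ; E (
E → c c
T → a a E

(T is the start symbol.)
To compute FOLLOW(E), find every occurrence of E on a right-hand side N → α E β: add FIRST(β) \ {ε}, and if β is empty or nullable also add FOLLOW(N). Iterate to a fixed point.

In T → ; E (: E is followed by '(', add FIRST('(') \ {ε} = { '(' }
In T → a a E: E is at the end, add FOLLOW(T)

The FOLLOW sets referred to above (computed the same way, to a fixed point):
  FOLLOW(T) = { $ }

Taking the union: FOLLOW(E) = { $, '(' }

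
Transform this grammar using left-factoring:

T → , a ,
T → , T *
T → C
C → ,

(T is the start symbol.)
T → , T'
T' → a ,
T' → T *
T → C
C → ,

Left-factoring transforms A → αβ₁ | αβ₂ into A → αA' and A' → β₁ | β₂
(α is the longest common prefix among the alternatives). Repeat until
no nonterminal has two alternatives with a common prefix.

Round 1: T has alternatives sharing prefix ','. Introduce T': T → , T'
  Add: T' → a ,
  Add: T' → T *

No remaining common prefixes — done.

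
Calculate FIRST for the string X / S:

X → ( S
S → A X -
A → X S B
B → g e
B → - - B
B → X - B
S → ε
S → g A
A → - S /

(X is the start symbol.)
FIRST sets of the non-terminals involved (from the grammar, by fixed-point iteration):
  FIRST(X) = { '(' }

To compute FIRST(X / S), process the symbols left to right:
Symbol X is a non-terminal. Add FIRST(X) \ {ε} = { '(' }
X is not nullable (ε ∉ FIRST(X)), so stop here.
FIRST(X / S) = { '(' }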